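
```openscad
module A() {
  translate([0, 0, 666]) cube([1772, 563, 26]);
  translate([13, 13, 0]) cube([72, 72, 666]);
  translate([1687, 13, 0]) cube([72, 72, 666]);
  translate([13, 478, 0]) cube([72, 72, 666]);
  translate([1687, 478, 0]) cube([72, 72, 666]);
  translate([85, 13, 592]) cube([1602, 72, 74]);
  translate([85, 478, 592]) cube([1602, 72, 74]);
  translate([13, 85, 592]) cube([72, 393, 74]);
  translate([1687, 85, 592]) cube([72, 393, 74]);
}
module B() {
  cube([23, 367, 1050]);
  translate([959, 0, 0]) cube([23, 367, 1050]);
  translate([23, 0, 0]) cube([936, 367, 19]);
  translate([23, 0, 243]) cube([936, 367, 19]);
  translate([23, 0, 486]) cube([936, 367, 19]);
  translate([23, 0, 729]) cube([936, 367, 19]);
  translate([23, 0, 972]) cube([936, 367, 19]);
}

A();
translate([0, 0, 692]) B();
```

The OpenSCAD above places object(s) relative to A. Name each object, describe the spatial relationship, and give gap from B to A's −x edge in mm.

The bookshelf's min-x is at 0; the table's min-x is 0; gap = 0 mm.

A is a table. B is a bookshelf. The bookshelf is on top of the table. The gap from the bookshelf to the table's −x edge is 0 mm.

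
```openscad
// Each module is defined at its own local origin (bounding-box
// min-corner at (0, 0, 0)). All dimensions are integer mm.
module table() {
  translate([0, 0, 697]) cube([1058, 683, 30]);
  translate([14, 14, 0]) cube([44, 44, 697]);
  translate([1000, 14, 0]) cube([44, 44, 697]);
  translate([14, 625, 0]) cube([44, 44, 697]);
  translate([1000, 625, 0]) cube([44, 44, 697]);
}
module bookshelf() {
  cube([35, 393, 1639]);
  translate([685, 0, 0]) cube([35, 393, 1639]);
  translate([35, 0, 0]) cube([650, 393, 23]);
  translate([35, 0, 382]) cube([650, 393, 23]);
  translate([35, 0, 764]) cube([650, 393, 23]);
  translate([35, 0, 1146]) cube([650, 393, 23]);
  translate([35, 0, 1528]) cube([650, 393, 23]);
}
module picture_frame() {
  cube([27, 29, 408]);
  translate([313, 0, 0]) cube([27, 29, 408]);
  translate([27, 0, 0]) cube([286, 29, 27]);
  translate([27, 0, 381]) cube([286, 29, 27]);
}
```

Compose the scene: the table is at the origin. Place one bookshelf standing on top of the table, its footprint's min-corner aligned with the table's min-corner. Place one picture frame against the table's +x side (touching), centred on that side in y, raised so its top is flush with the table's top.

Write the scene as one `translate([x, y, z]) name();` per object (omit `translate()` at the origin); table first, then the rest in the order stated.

table();
translate([0, 0, 727]) bookshelf();
translate([1058, 327, 319]) picture_frame();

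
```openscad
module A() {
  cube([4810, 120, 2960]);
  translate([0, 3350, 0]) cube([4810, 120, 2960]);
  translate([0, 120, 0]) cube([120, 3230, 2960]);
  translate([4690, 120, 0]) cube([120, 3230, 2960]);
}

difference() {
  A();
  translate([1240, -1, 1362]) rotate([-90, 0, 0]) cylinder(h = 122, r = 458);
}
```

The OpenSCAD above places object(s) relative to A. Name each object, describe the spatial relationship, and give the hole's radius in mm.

A is a house frame. The house frame has a circular hole through its front wall. The hole's radius is 458 mm.

The subtracted cylinder has r = 458 mm.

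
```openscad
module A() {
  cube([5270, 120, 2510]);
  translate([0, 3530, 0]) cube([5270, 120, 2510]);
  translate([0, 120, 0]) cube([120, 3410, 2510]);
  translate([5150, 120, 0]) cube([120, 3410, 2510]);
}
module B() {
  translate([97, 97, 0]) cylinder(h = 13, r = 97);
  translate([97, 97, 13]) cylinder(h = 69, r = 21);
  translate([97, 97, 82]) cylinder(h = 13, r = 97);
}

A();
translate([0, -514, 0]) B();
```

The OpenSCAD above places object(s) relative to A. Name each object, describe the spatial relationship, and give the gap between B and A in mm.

The spool's nearest face is 320 mm from the house frame's −y face.

A is a house frame. B is a spool. The spool is on the floor beside the house frame on its −y side. The gap between the spool and the house frame is 320 mm.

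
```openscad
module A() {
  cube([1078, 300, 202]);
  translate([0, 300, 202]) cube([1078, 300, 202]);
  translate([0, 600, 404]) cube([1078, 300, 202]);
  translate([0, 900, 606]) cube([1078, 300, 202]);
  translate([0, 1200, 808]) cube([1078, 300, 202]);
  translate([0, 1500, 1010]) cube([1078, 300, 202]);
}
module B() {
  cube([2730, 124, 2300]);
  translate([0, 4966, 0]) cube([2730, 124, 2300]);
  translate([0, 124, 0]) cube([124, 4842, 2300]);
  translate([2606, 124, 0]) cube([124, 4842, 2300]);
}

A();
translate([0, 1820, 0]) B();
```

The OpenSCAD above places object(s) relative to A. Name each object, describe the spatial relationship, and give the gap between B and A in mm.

The house frame's nearest face is 20 mm from the staircase's +y face.

A is a staircase. B is a house frame. The house frame is on the floor beside the staircase on its +y side. The gap between the house frame and the staircase is 20 mm.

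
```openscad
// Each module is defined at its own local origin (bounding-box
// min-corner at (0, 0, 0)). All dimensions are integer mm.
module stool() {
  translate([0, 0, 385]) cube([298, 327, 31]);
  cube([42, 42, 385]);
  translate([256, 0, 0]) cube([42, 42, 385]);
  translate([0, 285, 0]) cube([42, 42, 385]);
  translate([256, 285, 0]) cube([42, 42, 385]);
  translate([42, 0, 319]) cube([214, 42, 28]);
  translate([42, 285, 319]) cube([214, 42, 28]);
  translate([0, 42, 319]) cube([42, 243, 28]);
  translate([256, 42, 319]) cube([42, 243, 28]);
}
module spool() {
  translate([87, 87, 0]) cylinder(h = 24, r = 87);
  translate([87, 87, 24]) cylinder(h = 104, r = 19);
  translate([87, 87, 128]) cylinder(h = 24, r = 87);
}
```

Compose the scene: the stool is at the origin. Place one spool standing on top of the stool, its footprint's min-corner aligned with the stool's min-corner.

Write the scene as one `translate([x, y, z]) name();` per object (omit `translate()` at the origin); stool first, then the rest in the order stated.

stool();
translate([0, 0, 416]) spool();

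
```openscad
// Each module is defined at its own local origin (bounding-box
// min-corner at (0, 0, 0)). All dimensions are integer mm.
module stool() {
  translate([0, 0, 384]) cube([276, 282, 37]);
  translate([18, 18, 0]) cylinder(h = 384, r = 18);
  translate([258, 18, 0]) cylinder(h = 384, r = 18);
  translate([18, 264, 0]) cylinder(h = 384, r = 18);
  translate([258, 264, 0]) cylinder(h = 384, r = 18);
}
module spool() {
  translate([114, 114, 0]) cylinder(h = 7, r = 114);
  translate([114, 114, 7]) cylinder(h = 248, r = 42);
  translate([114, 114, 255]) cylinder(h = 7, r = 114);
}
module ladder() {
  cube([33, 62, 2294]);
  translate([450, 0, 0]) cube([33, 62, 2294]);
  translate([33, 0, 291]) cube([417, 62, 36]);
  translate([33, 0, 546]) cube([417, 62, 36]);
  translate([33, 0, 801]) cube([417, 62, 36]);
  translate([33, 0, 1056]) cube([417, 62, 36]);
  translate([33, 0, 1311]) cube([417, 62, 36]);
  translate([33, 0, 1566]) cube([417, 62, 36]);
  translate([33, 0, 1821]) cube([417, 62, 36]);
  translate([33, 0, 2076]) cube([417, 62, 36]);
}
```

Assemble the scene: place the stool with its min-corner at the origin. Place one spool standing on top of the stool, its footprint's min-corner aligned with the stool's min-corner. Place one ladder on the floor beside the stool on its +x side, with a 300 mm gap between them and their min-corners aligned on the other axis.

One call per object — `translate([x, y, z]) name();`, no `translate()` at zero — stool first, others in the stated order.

stool();
translate([0, 0, 421]) spool();
translate([576, 0, 0]) ladder();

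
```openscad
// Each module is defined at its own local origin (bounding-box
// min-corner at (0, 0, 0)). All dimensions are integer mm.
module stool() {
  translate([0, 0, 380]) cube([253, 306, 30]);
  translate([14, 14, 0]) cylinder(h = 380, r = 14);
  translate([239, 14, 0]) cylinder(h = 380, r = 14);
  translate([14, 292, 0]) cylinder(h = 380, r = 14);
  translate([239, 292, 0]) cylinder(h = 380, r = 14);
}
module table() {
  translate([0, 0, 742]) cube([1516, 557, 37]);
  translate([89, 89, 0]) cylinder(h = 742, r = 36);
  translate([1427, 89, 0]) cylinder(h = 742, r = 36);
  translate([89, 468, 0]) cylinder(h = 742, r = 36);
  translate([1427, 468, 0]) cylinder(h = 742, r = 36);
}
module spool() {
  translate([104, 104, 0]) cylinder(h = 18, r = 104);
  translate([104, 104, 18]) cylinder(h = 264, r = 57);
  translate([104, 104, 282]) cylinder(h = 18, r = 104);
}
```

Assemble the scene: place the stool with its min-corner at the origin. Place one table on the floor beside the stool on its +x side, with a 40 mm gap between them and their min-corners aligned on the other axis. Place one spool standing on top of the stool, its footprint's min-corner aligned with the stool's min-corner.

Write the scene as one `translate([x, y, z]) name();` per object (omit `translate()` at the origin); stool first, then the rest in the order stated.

stool();
translate([293, 0, 0]) table();
translate([0, 0, 410]) spool();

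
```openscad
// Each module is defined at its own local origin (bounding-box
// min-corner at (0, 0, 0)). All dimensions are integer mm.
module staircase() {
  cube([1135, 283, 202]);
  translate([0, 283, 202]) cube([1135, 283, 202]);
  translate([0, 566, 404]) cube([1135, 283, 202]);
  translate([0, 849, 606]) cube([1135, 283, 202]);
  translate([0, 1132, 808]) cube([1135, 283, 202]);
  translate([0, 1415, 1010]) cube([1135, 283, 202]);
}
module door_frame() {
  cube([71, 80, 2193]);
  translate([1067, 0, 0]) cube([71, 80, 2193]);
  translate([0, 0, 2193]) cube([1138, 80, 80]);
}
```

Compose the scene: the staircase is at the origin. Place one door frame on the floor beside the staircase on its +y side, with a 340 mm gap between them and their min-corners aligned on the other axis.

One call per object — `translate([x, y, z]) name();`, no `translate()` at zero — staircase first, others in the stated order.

staircase();
translate([0, 2038, 0]) door_frame();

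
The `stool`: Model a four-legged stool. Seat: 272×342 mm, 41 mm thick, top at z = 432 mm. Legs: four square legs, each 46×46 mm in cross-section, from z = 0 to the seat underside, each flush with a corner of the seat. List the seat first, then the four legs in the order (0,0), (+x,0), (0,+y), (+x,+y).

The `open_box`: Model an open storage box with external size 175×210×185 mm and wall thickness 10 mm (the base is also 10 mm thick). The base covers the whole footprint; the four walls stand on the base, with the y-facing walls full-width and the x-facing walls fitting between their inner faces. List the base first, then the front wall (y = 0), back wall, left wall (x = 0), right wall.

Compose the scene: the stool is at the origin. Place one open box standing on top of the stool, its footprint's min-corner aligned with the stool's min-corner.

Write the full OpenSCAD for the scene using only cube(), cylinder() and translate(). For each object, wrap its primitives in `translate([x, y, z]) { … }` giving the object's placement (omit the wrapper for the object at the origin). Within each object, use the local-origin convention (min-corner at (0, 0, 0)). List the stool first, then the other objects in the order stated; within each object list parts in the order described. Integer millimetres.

translate([0, 0, 391]) cube([272, 342, 41]);
cube([46, 46, 391]);
translate([226, 0, 0]) cube([46, 46, 391]);
translate([0, 296, 0]) cube([46, 46, 391]);
translate([226, 296, 0]) cube([46, 46, 391]);
translate([0, 0, 432]) {
  cube([175, 210, 10]);
  translate([0, 0, 10]) cube([175, 10, 175]);
  translate([0, 200, 10]) cube([175, 10, 175]);
  translate([0, 10, 10]) cube([10, 190, 175]);
  translate([165, 10, 10]) cube([10, 190, 175]);
}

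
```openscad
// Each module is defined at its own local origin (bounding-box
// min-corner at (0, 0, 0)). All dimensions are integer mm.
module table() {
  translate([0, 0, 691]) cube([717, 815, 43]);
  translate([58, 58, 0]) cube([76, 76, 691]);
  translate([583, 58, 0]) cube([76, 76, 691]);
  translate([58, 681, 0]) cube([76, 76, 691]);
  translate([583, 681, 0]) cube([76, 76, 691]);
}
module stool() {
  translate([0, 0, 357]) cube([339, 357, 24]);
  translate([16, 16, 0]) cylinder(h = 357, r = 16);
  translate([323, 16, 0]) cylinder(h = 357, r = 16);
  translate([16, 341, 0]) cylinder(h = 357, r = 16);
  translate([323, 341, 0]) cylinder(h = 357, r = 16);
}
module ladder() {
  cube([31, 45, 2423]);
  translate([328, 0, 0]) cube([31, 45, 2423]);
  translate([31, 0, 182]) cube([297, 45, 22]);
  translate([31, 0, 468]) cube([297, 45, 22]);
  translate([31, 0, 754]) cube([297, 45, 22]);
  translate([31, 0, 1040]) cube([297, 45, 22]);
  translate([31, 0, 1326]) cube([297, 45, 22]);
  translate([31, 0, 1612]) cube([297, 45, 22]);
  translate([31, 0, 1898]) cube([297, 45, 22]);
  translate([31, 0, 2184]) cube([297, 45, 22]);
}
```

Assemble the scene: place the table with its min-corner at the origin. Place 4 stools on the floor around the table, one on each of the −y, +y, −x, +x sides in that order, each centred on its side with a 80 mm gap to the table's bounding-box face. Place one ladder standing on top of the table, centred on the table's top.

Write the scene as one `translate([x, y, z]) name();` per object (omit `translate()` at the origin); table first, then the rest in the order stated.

table();
translate([189, -437, 0]) stool();
translate([189, 895, 0]) stool();
translate([-419, 229, 0]) stool();
translate([797, 229, 0]) stool();
translate([179, 385, 734]) ladder();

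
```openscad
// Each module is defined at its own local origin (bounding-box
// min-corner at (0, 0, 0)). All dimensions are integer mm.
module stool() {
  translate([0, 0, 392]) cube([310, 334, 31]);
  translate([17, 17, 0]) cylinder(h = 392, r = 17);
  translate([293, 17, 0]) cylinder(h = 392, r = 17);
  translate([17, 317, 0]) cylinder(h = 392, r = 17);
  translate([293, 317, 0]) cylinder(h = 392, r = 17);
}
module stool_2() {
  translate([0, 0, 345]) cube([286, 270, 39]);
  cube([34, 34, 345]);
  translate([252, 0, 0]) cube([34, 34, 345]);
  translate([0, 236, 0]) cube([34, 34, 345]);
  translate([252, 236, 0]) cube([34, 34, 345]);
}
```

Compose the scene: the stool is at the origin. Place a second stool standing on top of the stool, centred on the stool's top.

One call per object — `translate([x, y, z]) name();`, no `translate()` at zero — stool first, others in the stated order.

stool();
translate([12, 32, 423]) stool_2();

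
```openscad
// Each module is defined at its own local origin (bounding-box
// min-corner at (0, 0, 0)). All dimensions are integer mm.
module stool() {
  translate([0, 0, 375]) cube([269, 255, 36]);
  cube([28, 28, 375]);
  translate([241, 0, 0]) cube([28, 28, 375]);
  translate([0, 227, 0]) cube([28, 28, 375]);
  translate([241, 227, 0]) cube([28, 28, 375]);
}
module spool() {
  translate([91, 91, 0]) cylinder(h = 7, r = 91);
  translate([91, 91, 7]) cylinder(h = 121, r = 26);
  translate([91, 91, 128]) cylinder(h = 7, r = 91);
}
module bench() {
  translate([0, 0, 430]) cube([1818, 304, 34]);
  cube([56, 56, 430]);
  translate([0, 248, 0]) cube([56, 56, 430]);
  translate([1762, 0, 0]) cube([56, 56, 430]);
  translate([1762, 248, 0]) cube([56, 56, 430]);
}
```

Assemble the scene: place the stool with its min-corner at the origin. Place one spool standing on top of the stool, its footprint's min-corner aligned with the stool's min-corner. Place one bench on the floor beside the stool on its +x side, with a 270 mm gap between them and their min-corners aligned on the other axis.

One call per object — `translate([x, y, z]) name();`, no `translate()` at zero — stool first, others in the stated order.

stool();
translate([0, 0, 411]) spool();
translate([539, 0, 0]) bench();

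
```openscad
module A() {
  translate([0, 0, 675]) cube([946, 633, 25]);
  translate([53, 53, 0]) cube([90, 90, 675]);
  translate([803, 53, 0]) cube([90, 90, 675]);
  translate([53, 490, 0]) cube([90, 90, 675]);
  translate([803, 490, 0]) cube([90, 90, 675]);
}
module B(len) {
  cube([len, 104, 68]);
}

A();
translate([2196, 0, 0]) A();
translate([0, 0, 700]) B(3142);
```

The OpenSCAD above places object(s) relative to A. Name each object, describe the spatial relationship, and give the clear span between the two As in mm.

Second table starts at x = 2196; first ends at x = 946; clear span = 2196 − 946 = 1250 mm.

A is a table. B is a beam. A beam spans the tops of two tables. The clear span between the two tables is 1250 mm.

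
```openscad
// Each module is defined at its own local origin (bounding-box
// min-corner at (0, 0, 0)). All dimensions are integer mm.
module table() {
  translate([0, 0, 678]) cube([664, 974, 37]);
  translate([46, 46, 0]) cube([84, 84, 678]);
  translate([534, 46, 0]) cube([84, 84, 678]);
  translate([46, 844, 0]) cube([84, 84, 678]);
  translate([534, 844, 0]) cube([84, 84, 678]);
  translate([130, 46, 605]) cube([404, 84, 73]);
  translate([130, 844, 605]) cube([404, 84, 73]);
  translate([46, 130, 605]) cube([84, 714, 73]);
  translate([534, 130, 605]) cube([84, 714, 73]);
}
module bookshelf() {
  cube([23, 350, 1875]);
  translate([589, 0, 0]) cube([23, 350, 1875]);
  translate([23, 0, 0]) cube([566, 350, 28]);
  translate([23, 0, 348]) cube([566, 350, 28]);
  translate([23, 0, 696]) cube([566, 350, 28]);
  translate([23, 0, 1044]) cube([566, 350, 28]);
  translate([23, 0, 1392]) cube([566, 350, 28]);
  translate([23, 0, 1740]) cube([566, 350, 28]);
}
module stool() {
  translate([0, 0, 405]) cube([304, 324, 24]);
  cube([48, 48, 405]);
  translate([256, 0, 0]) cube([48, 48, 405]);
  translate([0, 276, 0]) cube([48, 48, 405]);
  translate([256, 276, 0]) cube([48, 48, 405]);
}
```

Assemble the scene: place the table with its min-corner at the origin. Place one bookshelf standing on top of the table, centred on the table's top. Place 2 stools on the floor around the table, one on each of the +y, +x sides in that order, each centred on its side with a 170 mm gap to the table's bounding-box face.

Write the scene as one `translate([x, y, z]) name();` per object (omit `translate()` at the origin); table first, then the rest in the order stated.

table();
translate([26, 312, 715]) bookshelf();
translate([180, 1144, 0]) stool();
translate([834, 325, 0]) stool();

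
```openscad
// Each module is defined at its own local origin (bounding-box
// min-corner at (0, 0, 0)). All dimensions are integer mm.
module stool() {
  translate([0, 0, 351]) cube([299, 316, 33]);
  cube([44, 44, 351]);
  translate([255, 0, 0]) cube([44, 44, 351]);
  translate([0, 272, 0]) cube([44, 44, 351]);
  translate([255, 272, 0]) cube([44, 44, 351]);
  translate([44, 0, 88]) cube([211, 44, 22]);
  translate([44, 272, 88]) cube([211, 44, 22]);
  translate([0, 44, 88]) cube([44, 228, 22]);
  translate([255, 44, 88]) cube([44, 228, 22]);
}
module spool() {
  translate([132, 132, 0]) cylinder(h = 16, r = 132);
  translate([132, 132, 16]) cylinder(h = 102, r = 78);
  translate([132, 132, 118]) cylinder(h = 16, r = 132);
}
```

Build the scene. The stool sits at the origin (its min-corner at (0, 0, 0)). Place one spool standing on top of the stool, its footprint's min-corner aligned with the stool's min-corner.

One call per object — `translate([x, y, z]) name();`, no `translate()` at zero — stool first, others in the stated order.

stool();
translate([0, 0, 384]) spool();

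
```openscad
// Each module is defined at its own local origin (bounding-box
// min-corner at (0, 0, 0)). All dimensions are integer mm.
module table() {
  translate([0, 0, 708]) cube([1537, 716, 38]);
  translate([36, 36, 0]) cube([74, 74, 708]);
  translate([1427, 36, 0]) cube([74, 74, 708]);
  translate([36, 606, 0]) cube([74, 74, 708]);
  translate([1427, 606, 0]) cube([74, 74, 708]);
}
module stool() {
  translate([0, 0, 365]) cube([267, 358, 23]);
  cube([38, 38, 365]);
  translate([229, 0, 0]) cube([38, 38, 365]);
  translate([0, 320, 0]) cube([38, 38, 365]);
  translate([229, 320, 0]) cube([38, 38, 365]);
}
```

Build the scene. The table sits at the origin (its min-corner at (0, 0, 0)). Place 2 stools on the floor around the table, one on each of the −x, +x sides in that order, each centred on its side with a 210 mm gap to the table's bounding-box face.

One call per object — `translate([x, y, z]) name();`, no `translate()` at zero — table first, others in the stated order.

table();
translate([-477, 179, 0]) stool();
translate([1747, 179, 0]) stool();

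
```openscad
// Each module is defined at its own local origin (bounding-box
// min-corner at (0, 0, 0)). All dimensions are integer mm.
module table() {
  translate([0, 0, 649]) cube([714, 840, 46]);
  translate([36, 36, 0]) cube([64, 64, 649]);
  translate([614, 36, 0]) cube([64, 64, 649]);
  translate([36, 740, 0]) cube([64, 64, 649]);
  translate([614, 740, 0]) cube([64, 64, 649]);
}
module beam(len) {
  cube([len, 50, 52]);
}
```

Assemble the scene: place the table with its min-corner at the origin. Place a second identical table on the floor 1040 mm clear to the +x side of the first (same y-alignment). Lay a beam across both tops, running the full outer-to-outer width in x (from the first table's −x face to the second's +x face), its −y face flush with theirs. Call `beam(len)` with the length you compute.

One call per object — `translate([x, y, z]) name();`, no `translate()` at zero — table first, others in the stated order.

table();
translate([1754, 0, 0]) table();
translate([0, 0, 695]) beam(2468);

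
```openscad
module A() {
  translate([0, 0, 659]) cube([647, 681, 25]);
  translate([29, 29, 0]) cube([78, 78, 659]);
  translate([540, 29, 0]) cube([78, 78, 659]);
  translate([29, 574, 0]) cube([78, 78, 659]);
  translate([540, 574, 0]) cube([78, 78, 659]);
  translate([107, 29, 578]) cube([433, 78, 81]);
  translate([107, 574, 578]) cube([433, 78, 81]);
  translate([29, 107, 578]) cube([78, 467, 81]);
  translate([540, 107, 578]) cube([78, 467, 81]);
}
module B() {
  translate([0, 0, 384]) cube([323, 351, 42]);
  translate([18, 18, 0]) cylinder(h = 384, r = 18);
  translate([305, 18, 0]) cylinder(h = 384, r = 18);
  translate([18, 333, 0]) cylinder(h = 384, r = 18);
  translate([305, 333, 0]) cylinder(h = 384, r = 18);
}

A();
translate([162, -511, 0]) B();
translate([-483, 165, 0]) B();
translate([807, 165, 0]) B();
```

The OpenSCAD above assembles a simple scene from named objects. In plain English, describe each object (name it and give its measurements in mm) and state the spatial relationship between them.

A is a rectangular dining table. The top is 647×681×25 mm with its upper surface at z = 684 mm. It stands on four 78×78 mm square legs, each inset 29 mm from the nearest pair of top edges, running from the floor to the underside of the top. Four apron rails, 78 mm thick and 81 mm tall, run between adjacent legs with their top edges flush with the underside of the top and their outer faces flush with the legs' outer faces.

B is a four-legged stool. The seat is 323×351 mm, 42 mm thick, top at z = 426 mm. It stands on four round legs, each 36 mm in diameter, from z = 0 to the seat underside, each leg's axis is inset half a diameter from the nearest pair of seat edges (so the leg's bounding box is flush with the corner).

Three stools sit around the table at the −y, −x, +x sides.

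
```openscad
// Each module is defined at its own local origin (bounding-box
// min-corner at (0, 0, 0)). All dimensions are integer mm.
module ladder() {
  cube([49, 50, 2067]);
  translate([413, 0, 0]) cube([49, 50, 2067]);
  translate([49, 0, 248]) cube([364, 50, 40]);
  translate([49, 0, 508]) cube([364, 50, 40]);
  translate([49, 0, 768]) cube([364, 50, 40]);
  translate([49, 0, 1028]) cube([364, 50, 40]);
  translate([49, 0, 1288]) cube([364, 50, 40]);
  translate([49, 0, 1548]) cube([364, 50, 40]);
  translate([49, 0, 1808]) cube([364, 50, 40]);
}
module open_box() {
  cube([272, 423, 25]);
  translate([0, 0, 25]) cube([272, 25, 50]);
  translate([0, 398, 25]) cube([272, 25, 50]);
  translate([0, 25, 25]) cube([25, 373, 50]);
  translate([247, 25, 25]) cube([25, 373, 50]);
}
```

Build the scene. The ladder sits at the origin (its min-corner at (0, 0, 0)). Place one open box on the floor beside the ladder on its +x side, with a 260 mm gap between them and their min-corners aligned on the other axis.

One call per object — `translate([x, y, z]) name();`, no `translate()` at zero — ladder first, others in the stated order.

ladder();
translate([722, 0, 0]) open_box();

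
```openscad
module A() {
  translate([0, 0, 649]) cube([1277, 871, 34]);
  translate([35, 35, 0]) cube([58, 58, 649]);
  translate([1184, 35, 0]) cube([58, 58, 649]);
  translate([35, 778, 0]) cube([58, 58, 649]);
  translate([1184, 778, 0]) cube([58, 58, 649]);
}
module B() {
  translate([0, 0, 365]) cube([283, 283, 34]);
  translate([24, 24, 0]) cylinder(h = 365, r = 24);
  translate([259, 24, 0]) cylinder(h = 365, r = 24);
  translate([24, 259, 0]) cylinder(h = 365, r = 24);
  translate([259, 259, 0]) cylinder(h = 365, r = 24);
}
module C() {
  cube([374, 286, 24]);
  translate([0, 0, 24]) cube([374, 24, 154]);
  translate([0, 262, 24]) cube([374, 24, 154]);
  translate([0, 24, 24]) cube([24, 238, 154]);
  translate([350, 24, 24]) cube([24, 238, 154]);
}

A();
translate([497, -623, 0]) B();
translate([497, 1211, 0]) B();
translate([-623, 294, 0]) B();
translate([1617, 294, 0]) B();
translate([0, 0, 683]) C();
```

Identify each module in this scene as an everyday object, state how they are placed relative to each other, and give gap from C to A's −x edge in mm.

The open box's min-x is at 0; the table's min-x is 0; gap = 0 mm.

A is a table. B is a stool. C is an open box. Four stools sit around the table at the −y, +y, −x, +x sides. The open box is on top of the table. The gap from the open box to the table's −x edge is 0 mm.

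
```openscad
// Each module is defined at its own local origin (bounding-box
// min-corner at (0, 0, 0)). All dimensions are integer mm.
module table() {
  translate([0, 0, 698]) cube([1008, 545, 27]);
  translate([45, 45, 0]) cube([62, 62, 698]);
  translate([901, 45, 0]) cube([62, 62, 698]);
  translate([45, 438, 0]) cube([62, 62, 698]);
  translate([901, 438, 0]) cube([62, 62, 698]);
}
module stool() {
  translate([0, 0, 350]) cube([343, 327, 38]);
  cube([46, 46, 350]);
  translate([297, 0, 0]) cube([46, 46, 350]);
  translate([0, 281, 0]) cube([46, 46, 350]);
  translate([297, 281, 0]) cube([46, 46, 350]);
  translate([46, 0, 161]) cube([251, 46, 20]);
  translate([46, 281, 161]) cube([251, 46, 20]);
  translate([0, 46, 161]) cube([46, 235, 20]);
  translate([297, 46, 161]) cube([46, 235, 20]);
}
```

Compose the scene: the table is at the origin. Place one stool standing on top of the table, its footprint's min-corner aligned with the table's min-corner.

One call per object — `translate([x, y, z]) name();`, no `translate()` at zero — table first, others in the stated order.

table();
translate([0, 0, 725]) stool();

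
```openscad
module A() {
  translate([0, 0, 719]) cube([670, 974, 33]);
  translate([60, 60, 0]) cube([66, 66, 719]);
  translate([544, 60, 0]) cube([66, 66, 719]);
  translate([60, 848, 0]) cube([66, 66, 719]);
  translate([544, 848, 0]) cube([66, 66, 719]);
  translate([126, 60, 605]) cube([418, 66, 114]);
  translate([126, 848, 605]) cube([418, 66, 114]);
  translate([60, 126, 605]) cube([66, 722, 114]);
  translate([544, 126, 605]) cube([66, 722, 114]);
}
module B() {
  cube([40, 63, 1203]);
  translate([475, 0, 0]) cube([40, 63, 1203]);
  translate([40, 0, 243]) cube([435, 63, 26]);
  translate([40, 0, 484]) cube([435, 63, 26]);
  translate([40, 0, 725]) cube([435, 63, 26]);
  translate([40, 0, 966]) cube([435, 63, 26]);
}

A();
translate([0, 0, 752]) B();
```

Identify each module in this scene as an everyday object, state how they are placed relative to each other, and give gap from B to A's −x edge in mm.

A is a table. B is a ladder. The ladder is on top of the table. The gap from the ladder to the table's −x edge is 0 mm.

The ladder's min-x is at 0; the table's min-x is 0; gap = 0 mm.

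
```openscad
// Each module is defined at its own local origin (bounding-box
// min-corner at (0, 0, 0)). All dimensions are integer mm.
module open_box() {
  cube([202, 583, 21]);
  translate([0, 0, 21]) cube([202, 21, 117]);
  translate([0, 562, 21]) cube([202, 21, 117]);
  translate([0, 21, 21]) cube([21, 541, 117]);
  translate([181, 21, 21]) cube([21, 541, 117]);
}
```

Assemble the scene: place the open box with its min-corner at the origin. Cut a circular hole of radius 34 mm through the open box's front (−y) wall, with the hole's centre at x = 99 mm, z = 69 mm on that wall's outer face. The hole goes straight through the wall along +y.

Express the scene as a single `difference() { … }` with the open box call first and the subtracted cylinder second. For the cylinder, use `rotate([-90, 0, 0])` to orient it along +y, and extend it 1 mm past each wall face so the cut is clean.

difference() {
  open_box();
  translate([99, -1, 69]) rotate([-90, 0, 0]) cylinder(h = 23, r = 34);
}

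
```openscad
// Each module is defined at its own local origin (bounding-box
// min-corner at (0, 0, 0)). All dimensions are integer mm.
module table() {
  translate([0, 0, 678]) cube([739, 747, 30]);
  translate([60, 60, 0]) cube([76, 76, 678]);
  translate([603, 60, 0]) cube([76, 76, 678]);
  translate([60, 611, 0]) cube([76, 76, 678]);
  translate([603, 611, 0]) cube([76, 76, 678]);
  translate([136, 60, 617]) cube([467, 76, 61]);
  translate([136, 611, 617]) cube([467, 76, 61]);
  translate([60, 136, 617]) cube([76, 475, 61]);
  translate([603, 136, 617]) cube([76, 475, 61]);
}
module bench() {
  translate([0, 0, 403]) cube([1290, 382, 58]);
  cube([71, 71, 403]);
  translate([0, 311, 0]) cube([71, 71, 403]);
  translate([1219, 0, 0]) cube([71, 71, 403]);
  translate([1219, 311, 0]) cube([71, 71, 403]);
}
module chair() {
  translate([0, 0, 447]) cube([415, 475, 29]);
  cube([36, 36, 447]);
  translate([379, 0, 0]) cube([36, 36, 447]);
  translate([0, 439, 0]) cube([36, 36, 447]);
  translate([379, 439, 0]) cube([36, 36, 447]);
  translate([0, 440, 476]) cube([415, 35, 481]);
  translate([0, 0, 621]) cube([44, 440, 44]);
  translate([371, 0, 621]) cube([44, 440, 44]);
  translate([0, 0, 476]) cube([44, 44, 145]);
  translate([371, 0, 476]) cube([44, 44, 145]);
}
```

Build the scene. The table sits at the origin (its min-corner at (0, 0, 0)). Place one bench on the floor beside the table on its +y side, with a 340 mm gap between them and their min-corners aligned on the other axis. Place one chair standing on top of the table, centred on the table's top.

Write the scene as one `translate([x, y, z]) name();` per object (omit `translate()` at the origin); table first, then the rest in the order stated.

table();
translate([0, 1087, 0]) bench();
translate([162, 136, 708]) chair();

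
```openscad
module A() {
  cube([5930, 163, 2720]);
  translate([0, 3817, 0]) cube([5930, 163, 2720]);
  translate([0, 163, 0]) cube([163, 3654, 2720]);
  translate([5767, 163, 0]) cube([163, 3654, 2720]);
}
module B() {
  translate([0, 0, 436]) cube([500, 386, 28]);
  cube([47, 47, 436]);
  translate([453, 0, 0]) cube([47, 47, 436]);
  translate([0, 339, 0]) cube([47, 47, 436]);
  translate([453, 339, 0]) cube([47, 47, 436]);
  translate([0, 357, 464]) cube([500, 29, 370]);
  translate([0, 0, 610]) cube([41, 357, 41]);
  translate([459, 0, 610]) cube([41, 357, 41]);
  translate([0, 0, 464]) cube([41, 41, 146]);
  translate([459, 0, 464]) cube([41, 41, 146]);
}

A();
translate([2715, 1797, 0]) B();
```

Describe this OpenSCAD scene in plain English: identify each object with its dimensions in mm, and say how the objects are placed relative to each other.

A is the wall frame of a small rectangular building: four walls, each 2720 mm tall and 163 mm thick, enclosing a footprint 5930 mm (x) by 3980 mm (y) outside-to-outside, with no floor or roof. The front and back walls (the −y and +y sides) span the full width; the two side walls fit between them.

B is a chair. The seat is a 500×386×28 mm slab with its top at z = 464 mm, on four 47×47 mm corner legs (flush with the seat edges, standing on z = 0). A flat backrest 29 mm thick, 370 mm tall, spans the full seat width and rises from the seat top along its +y edge, rear face flush with the rear of the seat. Two armrests of 41×41 mm section run along each side from the seat's front edge to the front of the backrest, top faces 187 mm above the seat top and outer faces flush with the seat's x-edges; a 41×41 mm post under the front of each armrest stands on the seat at the front corner.

The chair sits inside the house frame, centred.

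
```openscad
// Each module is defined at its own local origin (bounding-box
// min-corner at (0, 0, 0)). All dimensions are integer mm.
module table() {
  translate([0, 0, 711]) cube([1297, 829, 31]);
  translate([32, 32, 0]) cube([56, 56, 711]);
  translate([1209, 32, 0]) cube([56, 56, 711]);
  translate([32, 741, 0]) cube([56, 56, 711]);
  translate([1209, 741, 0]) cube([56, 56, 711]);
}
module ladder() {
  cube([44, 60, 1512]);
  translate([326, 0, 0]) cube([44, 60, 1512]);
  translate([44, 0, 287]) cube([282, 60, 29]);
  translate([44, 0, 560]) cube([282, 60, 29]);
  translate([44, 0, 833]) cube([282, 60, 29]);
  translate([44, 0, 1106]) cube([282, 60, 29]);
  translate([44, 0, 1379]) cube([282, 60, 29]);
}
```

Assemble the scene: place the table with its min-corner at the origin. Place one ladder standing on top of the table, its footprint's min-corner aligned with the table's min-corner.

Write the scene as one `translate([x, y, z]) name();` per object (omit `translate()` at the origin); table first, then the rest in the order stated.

table();
translate([0, 0, 742]) ladder();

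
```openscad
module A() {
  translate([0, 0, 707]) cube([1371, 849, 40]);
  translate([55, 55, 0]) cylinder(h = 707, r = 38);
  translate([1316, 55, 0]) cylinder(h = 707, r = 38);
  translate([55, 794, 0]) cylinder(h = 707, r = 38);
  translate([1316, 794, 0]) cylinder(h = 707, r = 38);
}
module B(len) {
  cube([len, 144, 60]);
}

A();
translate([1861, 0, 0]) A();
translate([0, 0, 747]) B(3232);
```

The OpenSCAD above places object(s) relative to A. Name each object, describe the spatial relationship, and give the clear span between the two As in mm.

Second table starts at x = 1861; first ends at x = 1371; clear span = 1861 − 1371 = 490 mm.

A is a table. B is a beam. A beam spans the tops of two tables. The clear span between the two tables is 490 mm.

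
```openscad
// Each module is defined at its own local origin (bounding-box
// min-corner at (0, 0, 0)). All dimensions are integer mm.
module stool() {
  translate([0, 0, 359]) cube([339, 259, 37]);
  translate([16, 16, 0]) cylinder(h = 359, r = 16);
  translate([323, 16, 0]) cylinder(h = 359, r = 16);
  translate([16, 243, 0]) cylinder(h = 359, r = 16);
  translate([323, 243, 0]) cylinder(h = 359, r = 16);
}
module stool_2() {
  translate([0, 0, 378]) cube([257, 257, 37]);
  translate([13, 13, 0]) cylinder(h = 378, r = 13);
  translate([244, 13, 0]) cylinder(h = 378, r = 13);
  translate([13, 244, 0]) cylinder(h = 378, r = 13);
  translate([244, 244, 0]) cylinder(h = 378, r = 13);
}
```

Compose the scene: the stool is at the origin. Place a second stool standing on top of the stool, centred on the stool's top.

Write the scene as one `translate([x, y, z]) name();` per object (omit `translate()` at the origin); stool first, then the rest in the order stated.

stool();
translate([41, 1, 396]) stool_2();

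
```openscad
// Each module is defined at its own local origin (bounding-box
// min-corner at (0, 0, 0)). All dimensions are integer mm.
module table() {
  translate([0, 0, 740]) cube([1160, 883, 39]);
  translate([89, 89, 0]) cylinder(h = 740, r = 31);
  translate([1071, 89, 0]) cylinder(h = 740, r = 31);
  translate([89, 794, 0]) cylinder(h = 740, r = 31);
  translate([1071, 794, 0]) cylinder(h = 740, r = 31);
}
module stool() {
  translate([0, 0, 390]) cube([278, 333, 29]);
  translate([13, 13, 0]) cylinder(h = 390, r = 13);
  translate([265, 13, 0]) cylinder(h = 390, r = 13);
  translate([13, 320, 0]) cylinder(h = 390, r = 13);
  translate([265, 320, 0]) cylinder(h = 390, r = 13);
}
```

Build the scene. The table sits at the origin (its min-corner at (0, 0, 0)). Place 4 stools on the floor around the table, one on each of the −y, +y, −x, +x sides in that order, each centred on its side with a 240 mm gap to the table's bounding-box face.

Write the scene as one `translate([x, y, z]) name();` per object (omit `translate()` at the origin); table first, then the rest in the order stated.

table();
translate([441, -573, 0]) stool();
translate([441, 1123, 0]) stool();
translate([-518, 275, 0]) stool();
translate([1400, 275, 0]) stool();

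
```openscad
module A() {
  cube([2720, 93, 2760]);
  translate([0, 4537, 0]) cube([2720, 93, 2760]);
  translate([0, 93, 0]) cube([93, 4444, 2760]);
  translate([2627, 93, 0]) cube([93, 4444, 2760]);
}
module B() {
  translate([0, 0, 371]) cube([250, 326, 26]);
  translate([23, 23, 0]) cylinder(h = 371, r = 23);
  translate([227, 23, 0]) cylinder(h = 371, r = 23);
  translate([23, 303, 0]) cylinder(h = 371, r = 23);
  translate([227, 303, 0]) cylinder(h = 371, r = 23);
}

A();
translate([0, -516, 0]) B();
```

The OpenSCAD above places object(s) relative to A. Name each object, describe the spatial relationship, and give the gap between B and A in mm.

The stool's nearest face is 190 mm from the house frame's −y face.

A is a house frame. B is a stool. The stool is on the floor beside the house frame on its −y side. The gap between the stool and the house frame is 190 mm.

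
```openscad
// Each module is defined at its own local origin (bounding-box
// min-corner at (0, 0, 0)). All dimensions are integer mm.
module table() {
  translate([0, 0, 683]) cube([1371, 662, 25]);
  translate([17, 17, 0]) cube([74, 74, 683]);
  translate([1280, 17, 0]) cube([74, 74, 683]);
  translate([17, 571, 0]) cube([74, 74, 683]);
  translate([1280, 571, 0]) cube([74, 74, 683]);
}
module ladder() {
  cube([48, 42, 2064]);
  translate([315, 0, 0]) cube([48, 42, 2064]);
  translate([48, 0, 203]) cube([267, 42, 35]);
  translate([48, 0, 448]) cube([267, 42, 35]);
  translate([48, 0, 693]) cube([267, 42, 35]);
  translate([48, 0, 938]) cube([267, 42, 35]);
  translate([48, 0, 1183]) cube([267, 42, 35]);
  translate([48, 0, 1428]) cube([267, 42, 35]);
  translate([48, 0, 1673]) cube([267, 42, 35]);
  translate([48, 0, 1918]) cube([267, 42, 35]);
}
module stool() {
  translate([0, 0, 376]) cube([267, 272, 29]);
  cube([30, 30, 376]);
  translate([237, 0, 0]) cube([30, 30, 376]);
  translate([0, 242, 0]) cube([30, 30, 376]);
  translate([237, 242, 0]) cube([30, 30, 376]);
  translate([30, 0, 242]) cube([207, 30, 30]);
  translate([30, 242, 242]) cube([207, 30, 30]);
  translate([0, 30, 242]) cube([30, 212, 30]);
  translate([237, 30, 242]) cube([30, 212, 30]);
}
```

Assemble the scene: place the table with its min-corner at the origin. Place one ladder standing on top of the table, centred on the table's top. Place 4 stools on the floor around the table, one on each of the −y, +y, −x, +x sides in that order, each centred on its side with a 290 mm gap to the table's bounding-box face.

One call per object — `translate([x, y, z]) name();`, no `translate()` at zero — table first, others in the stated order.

table();
translate([504, 310, 708]) ladder();
translate([552, -562, 0]) stool();
translate([552, 952, 0]) stool();
translate([-557, 195, 0]) stool();
translate([1661, 195, 0]) stool();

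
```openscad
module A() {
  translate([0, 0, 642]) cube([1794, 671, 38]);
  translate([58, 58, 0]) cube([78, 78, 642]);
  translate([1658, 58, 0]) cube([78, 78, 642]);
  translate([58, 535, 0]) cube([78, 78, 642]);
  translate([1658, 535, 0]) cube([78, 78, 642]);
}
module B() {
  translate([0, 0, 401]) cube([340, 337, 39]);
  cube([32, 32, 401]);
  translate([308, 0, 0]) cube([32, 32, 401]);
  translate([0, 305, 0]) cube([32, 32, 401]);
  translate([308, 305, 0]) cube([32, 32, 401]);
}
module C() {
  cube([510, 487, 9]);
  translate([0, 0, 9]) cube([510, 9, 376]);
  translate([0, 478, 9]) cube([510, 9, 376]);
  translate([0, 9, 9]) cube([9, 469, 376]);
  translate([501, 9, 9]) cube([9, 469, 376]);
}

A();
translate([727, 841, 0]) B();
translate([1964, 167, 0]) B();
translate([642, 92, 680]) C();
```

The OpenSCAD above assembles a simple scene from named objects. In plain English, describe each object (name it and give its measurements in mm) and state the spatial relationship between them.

A is a rectangular dining table. The top is 1794×671×38 mm with its upper surface at z = 680 mm. It stands on four 78×78 mm square legs, each inset 58 mm from the nearest pair of top edges, running from the floor to the underside of the top.

B is a simple wooden stool: a rectangular seat 340 mm (x) by 337 mm (y), 39 mm thick, top face at z = 440 mm, on four square legs, each 32×32 mm in cross-section. The legs rest on z = 0, each flush with a corner of the seat.

C is an open-topped rectangular box: outside dimensions 510×487×385 mm, with a uniform wall and base thickness of 9 mm. The base is a full 510×487 slab on the floor; four walls sit on top of the base. The front and back walls (the −y and +y sides) span the full width; the two side walls fit between them.

Two stools sit around the table at the +y, +x sides. The open box is on top of the table, centred.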